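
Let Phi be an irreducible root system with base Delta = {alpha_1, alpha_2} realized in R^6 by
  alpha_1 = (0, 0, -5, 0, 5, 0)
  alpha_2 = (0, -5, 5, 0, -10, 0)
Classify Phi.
type G_2

Compute the Cartan integers a_ij = 2(alpha_i, alpha_j)/(alpha_j, alpha_j); the resulting 2x2 Cartan matrix is
[[2, -1], [-3, 2]].
The roots have two lengths (squared-length ratio 3:1); the short ones are alpha_{1}. The associated Dynkin diagram is two nodes joined by a triple edge (G_2), so the type is G_2.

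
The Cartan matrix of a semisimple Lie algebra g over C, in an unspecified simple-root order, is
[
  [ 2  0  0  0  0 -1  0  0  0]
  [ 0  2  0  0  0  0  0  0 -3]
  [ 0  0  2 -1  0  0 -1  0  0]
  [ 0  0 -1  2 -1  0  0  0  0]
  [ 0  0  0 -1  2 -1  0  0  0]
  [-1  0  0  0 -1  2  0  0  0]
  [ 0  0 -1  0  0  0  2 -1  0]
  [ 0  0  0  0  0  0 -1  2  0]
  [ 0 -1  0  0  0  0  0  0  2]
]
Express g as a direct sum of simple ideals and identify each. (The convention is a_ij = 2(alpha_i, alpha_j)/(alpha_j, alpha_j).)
A_7 ⊕ G_2

The diagram associated to this matrix has two connected components: the simple roots {alpha_1, alpha_3, alpha_4, alpha_5, alpha_6, alpha_7, alpha_8} form a chain of 7 nodes with single edges (A_7), and {alpha_2, alpha_9} form two nodes joined by a triple edge (G_2). A semisimple Lie algebra decomposes uniquely as the direct sum of simple ideals, one per connected component of its Dynkin diagram, so g ≅ A_7 ⊕ G_2 (dimension 63 + 14 = 77).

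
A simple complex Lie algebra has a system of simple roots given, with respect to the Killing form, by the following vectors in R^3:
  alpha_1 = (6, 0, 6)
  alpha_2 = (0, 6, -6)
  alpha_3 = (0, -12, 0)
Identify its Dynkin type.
C3

Compute the Cartan integers a_ij = 2(alpha_i, alpha_j)/(alpha_j, alpha_j); the resulting 3x3 Cartan matrix is
[[2, -1, 0], [-1, 2, -1], [0, -2, 2]].
The roots have two lengths (squared-length ratio 2:1); the short ones are alpha_{1,2}. The associated Dynkin diagram is a chain of 3 nodes with a double edge at one end; the terminal node there is the unique long simple root (C_3), so the type is C_3 (the algebra sp(6)).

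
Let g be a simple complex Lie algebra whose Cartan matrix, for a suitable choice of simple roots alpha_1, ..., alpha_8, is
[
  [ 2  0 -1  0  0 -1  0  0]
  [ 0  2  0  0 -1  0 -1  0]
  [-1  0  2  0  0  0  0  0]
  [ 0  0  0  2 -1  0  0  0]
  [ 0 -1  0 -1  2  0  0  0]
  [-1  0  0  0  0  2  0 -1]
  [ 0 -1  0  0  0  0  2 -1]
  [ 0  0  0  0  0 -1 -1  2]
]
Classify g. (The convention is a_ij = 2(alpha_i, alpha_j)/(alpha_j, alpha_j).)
A_8

The matrix has rank 8 with 2's on the diagonal. Reading the off-diagonal entries as Dynkin edges (a single edge where a_ij = a_ji = -1; a double or triple edge where a_ij * a_ji = 2 or 3), the diagram is a chain of 8 nodes with single edges (A_8). One simple-root ordering that puts it in standard form is (alpha_3, alpha_1, alpha_6, alpha_8, alpha_7, alpha_2, alpha_5, alpha_4). So the algebra is type A_8, i.e. sl(9).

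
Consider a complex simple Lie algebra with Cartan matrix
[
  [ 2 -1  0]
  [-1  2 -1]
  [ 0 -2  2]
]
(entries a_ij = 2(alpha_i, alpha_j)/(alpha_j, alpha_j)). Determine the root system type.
C_3

The matrix has rank 3 with 2's on the diagonal. Reading the off-diagonal entries as Dynkin edges (a single edge where a_ij = a_ji = -1; a double or triple edge where a_ij * a_ji = 2 or 3), the diagram is a chain of 3 nodes with a double edge at one end; the terminal node there is the unique long simple root (C_3). One simple-root ordering that puts it in standard form is (alpha_1, alpha_2, alpha_3). So the algebra is type C_3, i.e. sp(6).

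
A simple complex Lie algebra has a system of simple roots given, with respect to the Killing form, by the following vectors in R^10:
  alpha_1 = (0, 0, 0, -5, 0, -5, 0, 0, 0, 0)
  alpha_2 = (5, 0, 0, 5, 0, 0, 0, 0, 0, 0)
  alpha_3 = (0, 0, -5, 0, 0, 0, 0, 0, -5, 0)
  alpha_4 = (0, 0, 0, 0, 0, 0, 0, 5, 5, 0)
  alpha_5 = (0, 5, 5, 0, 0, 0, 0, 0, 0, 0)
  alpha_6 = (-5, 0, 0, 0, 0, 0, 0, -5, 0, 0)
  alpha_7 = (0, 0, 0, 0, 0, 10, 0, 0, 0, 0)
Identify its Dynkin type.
Compute the Cartan integers a_ij = 2(alpha_i, alpha_j)/(alpha_j, alpha_j); the resulting 7x7 Cartan matrix is
[[2, -1, 0, 0, 0, 0, -1], [-1, 2, 0, 0, 0, -1, 0], [0, 0, 2, -1, -1, 0, 0], [0, 0, -1, 2, 0, -1, 0], [0, 0, -1, 0, 2, 0, 0], [0, -1, 0, -1, 0, 2, 0], [-2, 0, 0, 0, 0, 0, 2]].
The roots have two lengths (squared-length ratio 2:1); the short ones are alpha_{1,2,3,4,5,6}. The associated Dynkin diagram is a chain of 7 nodes with a double edge at one end; the terminal node there is the unique long simple root (C_7), so the type is C_7 (the algebra sp(14)).

type C_7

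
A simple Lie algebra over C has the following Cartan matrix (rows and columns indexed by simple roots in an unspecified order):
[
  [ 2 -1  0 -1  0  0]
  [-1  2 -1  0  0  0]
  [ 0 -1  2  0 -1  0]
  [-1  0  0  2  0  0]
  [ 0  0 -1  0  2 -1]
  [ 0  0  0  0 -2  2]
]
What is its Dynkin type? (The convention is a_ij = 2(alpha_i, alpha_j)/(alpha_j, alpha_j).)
C_6

The matrix has rank 6 with 2's on the diagonal. Reading the off-diagonal entries as Dynkin edges (a single edge where a_ij = a_ji = -1; a double or triple edge where a_ij * a_ji = 2 or 3), the diagram is a chain of 6 nodes with a double edge at one end; the terminal node there is the unique long simple root (C_6). One simple-root ordering that puts it in standard form is (alpha_4, alpha_1, alpha_2, alpha_3, alpha_5, alpha_6). So the algebra is type C_6, i.e. sp(12).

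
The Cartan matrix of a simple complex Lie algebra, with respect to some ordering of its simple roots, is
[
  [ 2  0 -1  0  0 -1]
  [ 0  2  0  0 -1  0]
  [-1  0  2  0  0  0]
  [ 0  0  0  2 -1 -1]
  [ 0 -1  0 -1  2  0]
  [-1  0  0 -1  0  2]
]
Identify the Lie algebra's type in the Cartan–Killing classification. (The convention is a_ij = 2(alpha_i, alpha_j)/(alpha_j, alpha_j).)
A_6 (sl(7))

The matrix has rank 6 with 2's on the diagonal. Reading the off-diagonal entries as Dynkin edges (a single edge where a_ij = a_ji = -1; a double or triple edge where a_ij * a_ji = 2 or 3), the diagram is a chain of 6 nodes with single edges (A_6). One simple-root ordering that puts it in standard form is (alpha_2, alpha_5, alpha_4, alpha_6, alpha_1, alpha_3). So the algebra is type A_6, i.e. sl(7).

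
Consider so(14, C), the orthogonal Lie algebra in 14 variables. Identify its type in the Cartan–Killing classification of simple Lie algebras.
This is so(14) with 14 even, which has dimension 14(14-1)/2 = 91 and rank 14/2 = 7. In the classification of classical Lie algebras, the orthogonal algebra so(2n) in an even number of variables has type D_n; here n = 7, so the Dynkin diagram is a chain of 5 nodes with a fork of two nodes at one end (D_7). Hence the type is D_7.

type D_7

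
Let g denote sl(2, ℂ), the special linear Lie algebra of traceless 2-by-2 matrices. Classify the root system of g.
A_1

This is sl(2), which has dimension 2^2 - 1 = 3 and rank 2 - 1 = 1 (a Cartan subalgebra is the diagonal traceless matrices). In the classification of classical Lie algebras, the special linear algebra sl(n+1) has type A_n; here n = 1, so the Dynkin diagram is a chain of 1 nodes with single edges (A_1). Hence the type is A_1.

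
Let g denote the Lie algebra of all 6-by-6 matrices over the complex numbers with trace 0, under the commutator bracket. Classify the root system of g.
This is sl(6), which has dimension 6^2 - 1 = 35 and rank 6 - 1 = 5 (a Cartan subalgebra is the diagonal traceless matrices). In the classification of classical Lie algebras, the special linear algebra sl(n+1) has type A_n; here n = 5, so the Dynkin diagram is a chain of 5 nodes with single edges (A_5). Hence the type is A_5.

type A_5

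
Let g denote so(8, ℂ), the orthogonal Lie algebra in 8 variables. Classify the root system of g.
type D_4

This is so(8) with 8 even, which has dimension 8(8-1)/2 = 28 and rank 8/2 = 4. In the classification of classical Lie algebras, the orthogonal algebra so(2n) in an even number of variables has type D_n; here n = 4, so the Dynkin diagram is a chain of 2 nodes with a fork of two nodes at one end (D_4). Hence the type is D_4.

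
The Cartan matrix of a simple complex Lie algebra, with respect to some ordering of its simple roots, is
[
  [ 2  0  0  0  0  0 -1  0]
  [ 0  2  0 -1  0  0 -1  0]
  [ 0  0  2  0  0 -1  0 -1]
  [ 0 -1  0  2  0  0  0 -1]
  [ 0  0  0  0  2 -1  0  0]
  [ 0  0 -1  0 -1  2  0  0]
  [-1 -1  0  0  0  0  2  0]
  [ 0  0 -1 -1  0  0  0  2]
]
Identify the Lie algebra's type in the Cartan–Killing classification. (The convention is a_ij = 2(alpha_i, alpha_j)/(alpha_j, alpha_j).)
type A_8

The matrix has rank 8 with 2's on the diagonal. Reading the off-diagonal entries as Dynkin edges (a single edge where a_ij = a_ji = -1; a double or triple edge where a_ij * a_ji = 2 or 3), the diagram is a chain of 8 nodes with single edges (A_8). One simple-root ordering that puts it in standard form is (alpha_1, alpha_7, alpha_2, alpha_4, alpha_8, alpha_3, alpha_6, alpha_5). So the algebra is type A_8, i.e. sl(9).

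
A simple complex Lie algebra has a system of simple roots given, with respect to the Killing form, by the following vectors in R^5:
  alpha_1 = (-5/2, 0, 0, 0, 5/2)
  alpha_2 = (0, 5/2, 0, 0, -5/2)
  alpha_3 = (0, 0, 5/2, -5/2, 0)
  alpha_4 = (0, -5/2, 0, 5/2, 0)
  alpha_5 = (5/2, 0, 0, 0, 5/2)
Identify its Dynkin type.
Compute the Cartan integers a_ij = 2(alpha_i, alpha_j)/(alpha_j, alpha_j); the resulting 5x5 Cartan matrix is
[[2, -1, 0, 0, 0], [-1, 2, 0, -1, -1], [0, 0, 2, -1, 0], [0, -1, -1, 2, 0], [0, -1, 0, 0, 2]].
All simple roots have the same length, so the diagram is simply laced. The associated Dynkin diagram is a chain of 3 nodes with a fork of two nodes at one end (D_5), so the type is D_5 (the algebra so(10)).

type D_5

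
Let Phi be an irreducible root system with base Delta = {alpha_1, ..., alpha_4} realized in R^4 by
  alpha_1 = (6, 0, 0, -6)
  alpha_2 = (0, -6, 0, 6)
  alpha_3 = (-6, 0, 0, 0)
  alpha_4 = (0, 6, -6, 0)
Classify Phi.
B4

Compute the Cartan integers a_ij = 2(alpha_i, alpha_j)/(alpha_j, alpha_j); the resulting 4x4 Cartan matrix is
[[2, -1, -2, 0], [-1, 2, 0, -1], [-1, 0, 2, 0], [0, -1, 0, 2]].
The roots have two lengths (squared-length ratio 2:1); the short ones are alpha_{3}. The associated Dynkin diagram is a chain of 4 nodes with a double edge at one end; the terminal node there is the unique short simple root (B_4), so the type is B_4 (the algebra so(9)).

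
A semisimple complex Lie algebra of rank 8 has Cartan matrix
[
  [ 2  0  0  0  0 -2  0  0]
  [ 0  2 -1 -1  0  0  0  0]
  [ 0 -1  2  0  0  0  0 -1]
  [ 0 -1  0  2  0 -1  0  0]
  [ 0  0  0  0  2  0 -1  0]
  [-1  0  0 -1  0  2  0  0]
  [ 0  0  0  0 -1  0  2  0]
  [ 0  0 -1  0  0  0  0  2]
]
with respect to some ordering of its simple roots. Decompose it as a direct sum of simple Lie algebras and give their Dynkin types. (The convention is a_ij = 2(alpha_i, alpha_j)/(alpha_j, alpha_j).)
A_2 (sl(3)) + C_6 (sp(12))

The diagram associated to this matrix has two connected components: the simple roots {alpha_5, alpha_7} form a chain of 2 nodes with single edges (A_2), and {alpha_1, alpha_2, alpha_3, alpha_4, alpha_6, alpha_8} form a chain of 6 nodes with a double edge at one end; the terminal node there is the unique long simple root (C_6). A semisimple Lie algebra decomposes uniquely as the direct sum of simple ideals, one per connected component of its Dynkin diagram, so g ≅ A_2 ⊕ C_6 (dimension 8 + 78 = 86).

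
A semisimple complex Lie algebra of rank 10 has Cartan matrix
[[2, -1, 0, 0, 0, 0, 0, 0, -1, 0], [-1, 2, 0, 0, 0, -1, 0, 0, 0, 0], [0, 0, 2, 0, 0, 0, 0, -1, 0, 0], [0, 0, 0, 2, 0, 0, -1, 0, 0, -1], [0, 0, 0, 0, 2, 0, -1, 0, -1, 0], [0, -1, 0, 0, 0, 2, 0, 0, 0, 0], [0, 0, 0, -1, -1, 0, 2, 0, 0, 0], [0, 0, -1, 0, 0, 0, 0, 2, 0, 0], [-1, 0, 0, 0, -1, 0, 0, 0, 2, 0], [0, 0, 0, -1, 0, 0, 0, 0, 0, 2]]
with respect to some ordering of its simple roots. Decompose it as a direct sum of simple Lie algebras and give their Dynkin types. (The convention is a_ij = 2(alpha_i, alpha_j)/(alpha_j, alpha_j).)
A_2 + A_8

The diagram associated to this matrix has two connected components: the simple roots {alpha_3, alpha_8} form a chain of 2 nodes with single edges (A_2), and {alpha_1, alpha_2, alpha_4, alpha_5, alpha_6, alpha_7, alpha_9, alpha_10} form a chain of 8 nodes with single edges (A_8). A semisimple Lie algebra decomposes uniquely as the direct sum of simple ideals, one per connected component of its Dynkin diagram, so g ≅ A_2 ⊕ A_8 (dimension 8 + 80 = 88).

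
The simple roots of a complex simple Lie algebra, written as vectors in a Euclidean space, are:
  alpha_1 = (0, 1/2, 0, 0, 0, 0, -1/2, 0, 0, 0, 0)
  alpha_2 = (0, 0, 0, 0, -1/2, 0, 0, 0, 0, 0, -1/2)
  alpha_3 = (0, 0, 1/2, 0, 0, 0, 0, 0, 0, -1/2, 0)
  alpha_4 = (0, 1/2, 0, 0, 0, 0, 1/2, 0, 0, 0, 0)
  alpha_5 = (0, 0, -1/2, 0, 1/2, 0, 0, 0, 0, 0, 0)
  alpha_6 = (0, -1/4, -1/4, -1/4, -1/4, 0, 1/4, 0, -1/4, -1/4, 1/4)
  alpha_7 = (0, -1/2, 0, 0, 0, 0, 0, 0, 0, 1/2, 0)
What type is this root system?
E_7

Compute the Cartan integers a_ij = 2(alpha_i, alpha_j)/(alpha_j, alpha_j); the resulting 7x7 Cartan matrix is
[[2, 0, 0, 0, 0, -1, -1], [0, 2, 0, 0, -1, 0, 0], [0, 0, 2, 0, -1, 0, -1], [0, 0, 0, 2, 0, 0, -1], [0, -1, -1, 0, 2, 0, 0], [-1, 0, 0, 0, 0, 2, 0], [-1, 0, -1, -1, 0, 0, 2]].
All simple roots have the same length, so the diagram is simply laced. The associated Dynkin diagram is a chain of 6 nodes with one extra node attached to the third node from one end (E_7), so the type is E_7.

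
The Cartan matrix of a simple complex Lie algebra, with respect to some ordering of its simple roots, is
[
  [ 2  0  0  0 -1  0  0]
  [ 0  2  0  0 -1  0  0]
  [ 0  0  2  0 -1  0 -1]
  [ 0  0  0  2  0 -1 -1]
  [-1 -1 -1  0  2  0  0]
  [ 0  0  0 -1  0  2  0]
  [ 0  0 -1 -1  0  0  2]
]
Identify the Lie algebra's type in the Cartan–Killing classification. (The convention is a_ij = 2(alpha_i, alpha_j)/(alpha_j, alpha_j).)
The matrix has rank 7 with 2's on the diagonal. Reading the off-diagonal entries as Dynkin edges (a single edge where a_ij = a_ji = -1; a double or triple edge where a_ij * a_ji = 2 or 3), the diagram is a chain of 5 nodes with a fork of two nodes at one end (D_7). One simple-root ordering that puts it in standard form is (alpha_6, alpha_4, alpha_7, alpha_3, alpha_5, alpha_2, alpha_1). So the algebra is type D_7, i.e. so(14).

type D_7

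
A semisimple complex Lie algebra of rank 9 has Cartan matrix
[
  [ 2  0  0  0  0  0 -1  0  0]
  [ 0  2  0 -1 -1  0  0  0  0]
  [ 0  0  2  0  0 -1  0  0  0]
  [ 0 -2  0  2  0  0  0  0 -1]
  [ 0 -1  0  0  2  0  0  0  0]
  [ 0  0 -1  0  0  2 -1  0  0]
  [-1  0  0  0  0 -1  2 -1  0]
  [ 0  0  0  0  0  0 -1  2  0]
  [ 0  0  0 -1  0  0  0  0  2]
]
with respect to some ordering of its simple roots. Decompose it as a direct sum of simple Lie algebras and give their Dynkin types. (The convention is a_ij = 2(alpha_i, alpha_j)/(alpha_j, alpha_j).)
The diagram associated to this matrix has two connected components: the simple roots {alpha_1, alpha_3, alpha_6, alpha_7, alpha_8} form a chain of 3 nodes with a fork of two nodes at one end (D_5), and {alpha_2, alpha_4, alpha_5, alpha_9} form a chain of 4 nodes with a double edge between the middle two (F_4). A semisimple Lie algebra decomposes uniquely as the direct sum of simple ideals, one per connected component of its Dynkin diagram, so g ≅ D_5 ⊕ F_4 (dimension 45 + 52 = 97).

D5 + F4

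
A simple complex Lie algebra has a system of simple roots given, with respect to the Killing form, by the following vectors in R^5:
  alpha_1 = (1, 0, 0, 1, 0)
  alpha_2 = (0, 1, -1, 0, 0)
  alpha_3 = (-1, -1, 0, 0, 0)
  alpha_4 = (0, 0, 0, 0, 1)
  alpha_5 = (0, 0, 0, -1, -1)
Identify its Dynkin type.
Compute the Cartan integers a_ij = 2(alpha_i, alpha_j)/(alpha_j, alpha_j); the resulting 5x5 Cartan matrix is
[[2, 0, -1, 0, -1], [0, 2, -1, 0, 0], [-1, -1, 2, 0, 0], [0, 0, 0, 2, -1], [-1, 0, 0, -2, 2]].
The roots have two lengths (squared-length ratio 2:1); the short ones are alpha_{4}. The associated Dynkin diagram is a chain of 5 nodes with a double edge at one end; the terminal node there is the unique short simple root (B_5), so the type is B_5 (the algebra so(11)).

B_5 (so(11))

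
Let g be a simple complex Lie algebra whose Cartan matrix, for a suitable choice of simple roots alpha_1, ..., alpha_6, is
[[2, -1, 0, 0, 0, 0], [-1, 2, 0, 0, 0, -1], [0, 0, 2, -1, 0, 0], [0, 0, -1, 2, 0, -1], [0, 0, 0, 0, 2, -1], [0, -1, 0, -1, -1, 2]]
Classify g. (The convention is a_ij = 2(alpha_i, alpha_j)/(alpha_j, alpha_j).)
type E_6

The matrix has rank 6 with 2's on the diagonal. Reading the off-diagonal entries as Dynkin edges (a single edge where a_ij = a_ji = -1; a double or triple edge where a_ij * a_ji = 2 or 3), the diagram is a chain of 5 nodes with one extra node attached to the third node from one end (E_6). One simple-root ordering that puts it in standard form is (alpha_1, alpha_5, alpha_2, alpha_6, alpha_4, alpha_3). So the algebra is type E_6.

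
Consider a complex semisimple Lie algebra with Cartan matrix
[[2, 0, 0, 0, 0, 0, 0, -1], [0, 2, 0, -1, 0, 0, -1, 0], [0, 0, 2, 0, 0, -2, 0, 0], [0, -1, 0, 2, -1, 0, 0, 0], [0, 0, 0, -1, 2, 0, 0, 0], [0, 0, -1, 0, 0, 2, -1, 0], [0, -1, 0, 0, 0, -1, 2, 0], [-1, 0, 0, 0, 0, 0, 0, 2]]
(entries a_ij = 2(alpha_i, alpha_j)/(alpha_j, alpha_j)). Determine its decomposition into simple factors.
A2 + C6

The diagram associated to this matrix has two connected components: the simple roots {alpha_1, alpha_8} form a chain of 2 nodes with single edges (A_2), and {alpha_2, alpha_3, alpha_4, alpha_5, alpha_6, alpha_7} form a chain of 6 nodes with a double edge at one end; the terminal node there is the unique long simple root (C_6). A semisimple Lie algebra decomposes uniquely as the direct sum of simple ideals, one per connected component of its Dynkin diagram, so g ≅ A_2 ⊕ C_6 (dimension 8 + 78 = 86).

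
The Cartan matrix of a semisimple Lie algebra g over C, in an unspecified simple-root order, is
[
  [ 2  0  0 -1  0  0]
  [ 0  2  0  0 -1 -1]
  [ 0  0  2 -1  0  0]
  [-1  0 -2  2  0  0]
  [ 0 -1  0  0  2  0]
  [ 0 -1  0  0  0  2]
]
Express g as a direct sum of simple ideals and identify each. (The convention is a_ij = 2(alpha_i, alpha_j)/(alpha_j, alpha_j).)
The diagram associated to this matrix has two connected components: the simple roots {alpha_2, alpha_5, alpha_6} form a chain of 3 nodes with single edges (A_3), and {alpha_1, alpha_3, alpha_4} form a chain of 3 nodes with a double edge at one end; the terminal node there is the unique short simple root (B_3). A semisimple Lie algebra decomposes uniquely as the direct sum of simple ideals, one per connected component of its Dynkin diagram, so g ≅ A_3 ⊕ B_3 (dimension 15 + 21 = 36).

A3 + B3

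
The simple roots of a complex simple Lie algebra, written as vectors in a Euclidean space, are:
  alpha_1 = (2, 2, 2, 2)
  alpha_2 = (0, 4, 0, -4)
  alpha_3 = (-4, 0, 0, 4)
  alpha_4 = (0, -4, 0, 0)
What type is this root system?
F_4

Compute the Cartan integers a_ij = 2(alpha_i, alpha_j)/(alpha_j, alpha_j); the resulting 4x4 Cartan matrix is
[[2, 0, 0, -1], [0, 2, -1, -2], [0, -1, 2, 0], [-1, -1, 0, 2]].
The roots have two lengths (squared-length ratio 2:1); the short ones are alpha_{1,4}. The associated Dynkin diagram is a chain of 4 nodes with a double edge between the middle two (F_4), so the type is F_4.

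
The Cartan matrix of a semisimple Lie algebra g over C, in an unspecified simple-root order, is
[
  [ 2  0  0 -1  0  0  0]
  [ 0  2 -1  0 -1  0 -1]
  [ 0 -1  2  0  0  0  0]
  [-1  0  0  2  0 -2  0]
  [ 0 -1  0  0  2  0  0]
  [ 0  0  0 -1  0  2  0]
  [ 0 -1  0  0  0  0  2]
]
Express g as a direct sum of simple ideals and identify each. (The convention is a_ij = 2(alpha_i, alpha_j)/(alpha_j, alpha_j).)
The diagram associated to this matrix has two connected components: the simple roots {alpha_1, alpha_4, alpha_6} form a chain of 3 nodes with a double edge at one end; the terminal node there is the unique short simple root (B_3), and {alpha_2, alpha_3, alpha_5, alpha_7} form a chain of 2 nodes with a fork of two nodes at one end (D_4). A semisimple Lie algebra decomposes uniquely as the direct sum of simple ideals, one per connected component of its Dynkin diagram, so g ≅ B_3 ⊕ D_4 (dimension 21 + 28 = 49).

B3 + D4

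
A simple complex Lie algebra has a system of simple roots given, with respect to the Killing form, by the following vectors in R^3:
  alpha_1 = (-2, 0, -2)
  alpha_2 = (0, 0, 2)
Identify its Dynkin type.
Compute the Cartan integers a_ij = 2(alpha_i, alpha_j)/(alpha_j, alpha_j); the resulting 2x2 Cartan matrix is
[[2, -2], [-1, 2]].
The roots have two lengths (squared-length ratio 2:1); the short ones are alpha_{2}. The associated Dynkin diagram is a chain of 2 nodes with a double edge at one end; the terminal node there is the unique short simple root (B_2), so the type is B_2 (the algebra so(5)).

B_2 (so(5))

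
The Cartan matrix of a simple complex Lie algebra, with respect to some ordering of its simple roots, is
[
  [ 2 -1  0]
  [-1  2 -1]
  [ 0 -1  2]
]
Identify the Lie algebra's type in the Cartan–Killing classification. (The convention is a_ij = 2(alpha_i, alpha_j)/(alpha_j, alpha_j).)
The matrix has rank 3 with 2's on the diagonal. Reading the off-diagonal entries as Dynkin edges (a single edge where a_ij = a_ji = -1; a double or triple edge where a_ij * a_ji = 2 or 3), the diagram is a chain of 3 nodes with single edges (A_3). One simple-root ordering that puts it in standard form is (alpha_1, alpha_2, alpha_3). So the algebra is type A_3, i.e. sl(4).

A_3 (sl(4))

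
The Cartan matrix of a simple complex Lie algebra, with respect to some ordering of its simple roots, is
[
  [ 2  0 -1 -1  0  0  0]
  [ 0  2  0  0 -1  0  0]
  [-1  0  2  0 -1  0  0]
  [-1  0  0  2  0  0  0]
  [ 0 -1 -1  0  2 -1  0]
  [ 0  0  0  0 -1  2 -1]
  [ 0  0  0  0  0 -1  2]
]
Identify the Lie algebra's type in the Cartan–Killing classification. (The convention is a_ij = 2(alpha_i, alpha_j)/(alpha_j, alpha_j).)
E_7

The matrix has rank 7 with 2's on the diagonal. Reading the off-diagonal entries as Dynkin edges (a single edge where a_ij = a_ji = -1; a double or triple edge where a_ij * a_ji = 2 or 3), the diagram is a chain of 6 nodes with one extra node attached to the third node from one end (E_7). One simple-root ordering that puts it in standard form is (alpha_7, alpha_2, alpha_6, alpha_5, alpha_3, alpha_1, alpha_4). So the algebra is type E_7.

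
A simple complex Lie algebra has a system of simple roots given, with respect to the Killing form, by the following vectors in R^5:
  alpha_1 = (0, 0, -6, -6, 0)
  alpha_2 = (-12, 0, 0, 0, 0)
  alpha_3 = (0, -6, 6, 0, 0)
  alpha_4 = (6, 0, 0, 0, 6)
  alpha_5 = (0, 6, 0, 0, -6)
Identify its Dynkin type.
Compute the Cartan integers a_ij = 2(alpha_i, alpha_j)/(alpha_j, alpha_j); the resulting 5x5 Cartan matrix is
[[2, 0, -1, 0, 0], [0, 2, 0, -2, 0], [-1, 0, 2, 0, -1], [0, -1, 0, 2, -1], [0, 0, -1, -1, 2]].
The roots have two lengths (squared-length ratio 2:1); the short ones are alpha_{1,3,4,5}. The associated Dynkin diagram is a chain of 5 nodes with a double edge at one end; the terminal node there is the unique long simple root (C_5), so the type is C_5 (the algebra sp(10)).

C_5 (sp(10))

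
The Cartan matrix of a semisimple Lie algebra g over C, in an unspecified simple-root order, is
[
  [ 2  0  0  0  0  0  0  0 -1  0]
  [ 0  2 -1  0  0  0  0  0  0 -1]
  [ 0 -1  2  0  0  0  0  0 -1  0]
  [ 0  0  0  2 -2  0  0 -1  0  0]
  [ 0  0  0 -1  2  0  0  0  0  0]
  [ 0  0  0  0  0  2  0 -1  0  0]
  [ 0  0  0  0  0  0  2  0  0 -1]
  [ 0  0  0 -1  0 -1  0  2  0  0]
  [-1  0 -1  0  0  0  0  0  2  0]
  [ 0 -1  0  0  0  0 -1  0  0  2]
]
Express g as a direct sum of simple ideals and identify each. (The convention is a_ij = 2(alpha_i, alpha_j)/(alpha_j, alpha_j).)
A_6 (sl(7)) ⊕ B_4 (so(9))

The diagram associated to this matrix has two connected components: the simple roots {alpha_1, alpha_2, alpha_3, alpha_7, alpha_9, alpha_10} form a chain of 6 nodes with single edges (A_6), and {alpha_4, alpha_5, alpha_6, alpha_8} form a chain of 4 nodes with a double edge at one end; the terminal node there is the unique short simple root (B_4). A semisimple Lie algebra decomposes uniquely as the direct sum of simple ideals, one per connected component of its Dynkin diagram, so g ≅ A_6 ⊕ B_4 (dimension 48 + 36 = 84).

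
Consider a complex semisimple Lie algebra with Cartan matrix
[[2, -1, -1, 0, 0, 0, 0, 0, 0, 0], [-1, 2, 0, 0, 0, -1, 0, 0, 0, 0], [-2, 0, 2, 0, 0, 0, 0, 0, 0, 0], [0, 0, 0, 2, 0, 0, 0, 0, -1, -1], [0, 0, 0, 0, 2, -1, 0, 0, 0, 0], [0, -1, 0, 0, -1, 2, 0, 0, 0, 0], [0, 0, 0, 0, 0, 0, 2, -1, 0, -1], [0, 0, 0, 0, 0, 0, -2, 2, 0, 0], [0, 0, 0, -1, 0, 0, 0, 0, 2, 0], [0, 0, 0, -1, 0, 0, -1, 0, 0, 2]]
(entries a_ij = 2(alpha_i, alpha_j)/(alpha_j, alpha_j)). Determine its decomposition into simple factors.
The diagram associated to this matrix has two connected components: the simple roots {alpha_4, alpha_7, alpha_8, alpha_9, alpha_10} form a chain of 5 nodes with a double edge at one end; the terminal node there is the unique long simple root (C_5), and {alpha_1, alpha_2, alpha_3, alpha_5, alpha_6} form a chain of 5 nodes with a double edge at one end; the terminal node there is the unique long simple root (C_5). A semisimple Lie algebra decomposes uniquely as the direct sum of simple ideals, one per connected component of its Dynkin diagram, so g ≅ C_5 ⊕ C_5 (dimension 55 + 55 = 110).

C5 ⊕ C5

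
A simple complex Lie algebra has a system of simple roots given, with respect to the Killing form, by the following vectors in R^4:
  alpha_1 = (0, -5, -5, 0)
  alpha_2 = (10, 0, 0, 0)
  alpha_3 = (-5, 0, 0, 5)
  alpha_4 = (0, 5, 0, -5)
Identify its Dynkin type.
Compute the Cartan integers a_ij = 2(alpha_i, alpha_j)/(alpha_j, alpha_j); the resulting 4x4 Cartan matrix is
[[2, 0, 0, -1], [0, 2, -2, 0], [0, -1, 2, -1], [-1, 0, -1, 2]].
The roots have two lengths (squared-length ratio 2:1); the short ones are alpha_{1,3,4}. The associated Dynkin diagram is a chain of 4 nodes with a double edge at one end; the terminal node there is the unique long simple root (C_4), so the type is C_4 (the algebra sp(8)).

C4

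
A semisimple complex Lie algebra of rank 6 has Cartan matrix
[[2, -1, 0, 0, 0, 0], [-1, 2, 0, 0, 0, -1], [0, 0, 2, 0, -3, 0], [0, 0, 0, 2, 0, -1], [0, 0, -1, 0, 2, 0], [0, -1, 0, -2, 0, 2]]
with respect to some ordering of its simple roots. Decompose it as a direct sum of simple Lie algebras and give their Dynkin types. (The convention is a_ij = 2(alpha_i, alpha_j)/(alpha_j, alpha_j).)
The diagram associated to this matrix has two connected components: the simple roots {alpha_1, alpha_2, alpha_4, alpha_6} form a chain of 4 nodes with a double edge at one end; the terminal node there is the unique short simple root (B_4), and {alpha_3, alpha_5} form two nodes joined by a triple edge (G_2). A semisimple Lie algebra decomposes uniquely as the direct sum of simple ideals, one per connected component of its Dynkin diagram, so g ≅ B_4 ⊕ G_2 (dimension 36 + 14 = 50).

B_4 + G_2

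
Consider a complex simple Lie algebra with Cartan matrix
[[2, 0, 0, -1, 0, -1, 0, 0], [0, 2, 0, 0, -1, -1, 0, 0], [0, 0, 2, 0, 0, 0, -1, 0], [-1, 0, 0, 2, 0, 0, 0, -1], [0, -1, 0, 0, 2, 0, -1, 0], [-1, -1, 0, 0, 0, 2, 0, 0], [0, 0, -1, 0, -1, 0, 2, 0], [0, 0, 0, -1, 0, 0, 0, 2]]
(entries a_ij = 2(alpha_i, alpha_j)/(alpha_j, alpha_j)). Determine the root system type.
A8

The matrix has rank 8 with 2's on the diagonal. Reading the off-diagonal entries as Dynkin edges (a single edge where a_ij = a_ji = -1; a double or triple edge where a_ij * a_ji = 2 or 3), the diagram is a chain of 8 nodes with single edges (A_8). One simple-root ordering that puts it in standard form is (alpha_3, alpha_7, alpha_5, alpha_2, alpha_6, alpha_1, alpha_4, alpha_8). So the algebra is type A_8, i.e. sl(9).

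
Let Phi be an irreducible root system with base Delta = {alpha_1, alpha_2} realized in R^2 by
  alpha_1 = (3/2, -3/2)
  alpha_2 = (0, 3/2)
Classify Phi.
B_2

Compute the Cartan integers a_ij = 2(alpha_i, alpha_j)/(alpha_j, alpha_j); the resulting 2x2 Cartan matrix is
[[2, -2], [-1, 2]].
The roots have two lengths (squared-length ratio 2:1); the short ones are alpha_{2}. The associated Dynkin diagram is a chain of 2 nodes with a double edge at one end; the terminal node there is the unique short simple root (B_2), so the type is B_2 (the algebra so(5)).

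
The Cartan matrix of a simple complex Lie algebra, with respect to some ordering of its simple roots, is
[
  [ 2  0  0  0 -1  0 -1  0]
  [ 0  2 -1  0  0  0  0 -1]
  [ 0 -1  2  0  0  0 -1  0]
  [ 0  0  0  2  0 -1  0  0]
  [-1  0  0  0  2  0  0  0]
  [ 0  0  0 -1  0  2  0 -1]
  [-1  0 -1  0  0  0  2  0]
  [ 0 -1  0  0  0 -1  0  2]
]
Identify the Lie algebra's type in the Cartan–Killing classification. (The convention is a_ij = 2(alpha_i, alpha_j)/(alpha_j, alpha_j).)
The matrix has rank 8 with 2's on the diagonal. Reading the off-diagonal entries as Dynkin edges (a single edge where a_ij = a_ji = -1; a double or triple edge where a_ij * a_ji = 2 or 3), the diagram is a chain of 8 nodes with single edges (A_8). One simple-root ordering that puts it in standard form is (alpha_5, alpha_1, alpha_7, alpha_3, alpha_2, alpha_8, alpha_6, alpha_4). So the algebra is type A_8, i.e. sl(9).

type A_8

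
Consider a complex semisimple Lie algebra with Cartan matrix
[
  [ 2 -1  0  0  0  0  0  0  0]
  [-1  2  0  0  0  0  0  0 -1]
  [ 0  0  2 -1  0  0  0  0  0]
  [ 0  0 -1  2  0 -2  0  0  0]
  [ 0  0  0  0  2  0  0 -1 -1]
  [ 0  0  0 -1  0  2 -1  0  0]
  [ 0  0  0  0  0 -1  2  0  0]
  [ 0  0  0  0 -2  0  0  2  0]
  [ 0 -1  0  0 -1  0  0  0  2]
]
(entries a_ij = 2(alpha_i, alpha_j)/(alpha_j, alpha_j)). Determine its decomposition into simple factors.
The diagram associated to this matrix has two connected components: the simple roots {alpha_1, alpha_2, alpha_5, alpha_8, alpha_9} form a chain of 5 nodes with a double edge at one end; the terminal node there is the unique long simple root (C_5), and {alpha_3, alpha_4, alpha_6, alpha_7} form a chain of 4 nodes with a double edge between the middle two (F_4). A semisimple Lie algebra decomposes uniquely as the direct sum of simple ideals, one per connected component of its Dynkin diagram, so g ≅ C_5 ⊕ F_4 (dimension 55 + 52 = 107).

type C_5 ⊕ type F_4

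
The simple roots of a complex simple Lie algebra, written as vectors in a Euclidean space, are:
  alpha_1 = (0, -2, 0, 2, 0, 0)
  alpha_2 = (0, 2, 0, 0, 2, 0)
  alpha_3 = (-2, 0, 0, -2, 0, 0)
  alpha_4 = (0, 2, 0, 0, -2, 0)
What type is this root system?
Compute the Cartan integers a_ij = 2(alpha_i, alpha_j)/(alpha_j, alpha_j); the resulting 4x4 Cartan matrix is
[[2, -1, -1, -1], [-1, 2, 0, 0], [-1, 0, 2, 0], [-1, 0, 0, 2]].
All simple roots have the same length, so the diagram is simply laced. The associated Dynkin diagram is a chain of 2 nodes with a fork of two nodes at one end (D_4), so the type is D_4 (the algebra so(8)).

type D_4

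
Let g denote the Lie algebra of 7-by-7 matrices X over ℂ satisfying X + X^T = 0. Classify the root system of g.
This is so(7) with 7 odd, which has dimension 7(7-1)/2 = 21 and rank (7-1)/2 = 3. In the classification of classical Lie algebras, the orthogonal algebra so(2n+1) in an odd number of variables has type B_n; here n = 3, so the Dynkin diagram is a chain of 3 nodes with a double edge at one end; the terminal node there is the unique short simple root (B_3). Hence the type is B_3.

B3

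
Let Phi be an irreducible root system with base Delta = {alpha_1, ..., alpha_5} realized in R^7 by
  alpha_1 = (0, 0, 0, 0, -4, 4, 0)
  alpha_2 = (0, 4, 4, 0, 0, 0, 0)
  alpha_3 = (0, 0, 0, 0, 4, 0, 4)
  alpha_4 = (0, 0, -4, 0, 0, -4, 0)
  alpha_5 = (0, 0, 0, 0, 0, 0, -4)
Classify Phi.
B_5 (so(11))

Compute the Cartan integers a_ij = 2(alpha_i, alpha_j)/(alpha_j, alpha_j); the resulting 5x5 Cartan matrix is
[[2, 0, -1, -1, 0], [0, 2, 0, -1, 0], [-1, 0, 2, 0, -2], [-1, -1, 0, 2, 0], [0, 0, -1, 0, 2]].
The roots have two lengths (squared-length ratio 2:1); the short ones are alpha_{5}. The associated Dynkin diagram is a chain of 5 nodes with a double edge at one end; the terminal node there is the unique short simple root (B_5), so the type is B_5 (the algebra so(11)).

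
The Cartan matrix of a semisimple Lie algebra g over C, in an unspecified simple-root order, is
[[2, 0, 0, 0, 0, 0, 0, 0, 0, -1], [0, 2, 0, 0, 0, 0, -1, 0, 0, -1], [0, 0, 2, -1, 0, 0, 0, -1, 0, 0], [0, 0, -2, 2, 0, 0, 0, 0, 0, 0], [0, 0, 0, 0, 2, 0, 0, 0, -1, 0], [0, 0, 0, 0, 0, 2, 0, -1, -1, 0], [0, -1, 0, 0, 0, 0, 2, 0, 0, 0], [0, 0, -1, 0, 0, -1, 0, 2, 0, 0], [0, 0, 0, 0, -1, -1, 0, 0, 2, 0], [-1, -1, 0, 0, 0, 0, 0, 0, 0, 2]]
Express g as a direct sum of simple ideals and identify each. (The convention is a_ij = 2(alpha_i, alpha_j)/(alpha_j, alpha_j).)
The diagram associated to this matrix has two connected components: the simple roots {alpha_1, alpha_2, alpha_7, alpha_10} form a chain of 4 nodes with single edges (A_4), and {alpha_3, alpha_4, alpha_5, alpha_6, alpha_8, alpha_9} form a chain of 6 nodes with a double edge at one end; the terminal node there is the unique long simple root (C_6). A semisimple Lie algebra decomposes uniquely as the direct sum of simple ideals, one per connected component of its Dynkin diagram, so g ≅ A_4 ⊕ C_6 (dimension 24 + 78 = 102).

A_4 ⊕ C_6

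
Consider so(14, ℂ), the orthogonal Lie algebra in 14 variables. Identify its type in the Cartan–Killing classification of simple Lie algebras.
D7

This is so(14) with 14 even, which has dimension 14(14-1)/2 = 91 and rank 14/2 = 7. In the classification of classical Lie algebras, the orthogonal algebra so(2n) in an even number of variables has type D_n; here n = 7, so the Dynkin diagram is a chain of 5 nodes with a fork of two nodes at one end (D_7). Hence the type is D_7.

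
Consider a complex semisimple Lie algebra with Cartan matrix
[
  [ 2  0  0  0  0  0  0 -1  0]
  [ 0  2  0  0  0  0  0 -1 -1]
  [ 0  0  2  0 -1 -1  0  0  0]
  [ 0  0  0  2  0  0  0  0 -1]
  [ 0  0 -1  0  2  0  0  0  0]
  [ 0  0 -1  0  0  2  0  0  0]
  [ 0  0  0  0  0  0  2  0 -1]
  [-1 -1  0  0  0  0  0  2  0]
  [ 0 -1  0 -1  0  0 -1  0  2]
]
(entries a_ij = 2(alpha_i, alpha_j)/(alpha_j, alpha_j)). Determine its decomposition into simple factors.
type A_3 + type D_6

The diagram associated to this matrix has two connected components: the simple roots {alpha_3, alpha_5, alpha_6} form a chain of 3 nodes with single edges (A_3), and {alpha_1, alpha_2, alpha_4, alpha_7, alpha_8, alpha_9} form a chain of 4 nodes with a fork of two nodes at one end (D_6). A semisimple Lie algebra decomposes uniquely as the direct sum of simple ideals, one per connected component of its Dynkin diagram, so g ≅ A_3 ⊕ D_6 (dimension 15 + 66 = 81).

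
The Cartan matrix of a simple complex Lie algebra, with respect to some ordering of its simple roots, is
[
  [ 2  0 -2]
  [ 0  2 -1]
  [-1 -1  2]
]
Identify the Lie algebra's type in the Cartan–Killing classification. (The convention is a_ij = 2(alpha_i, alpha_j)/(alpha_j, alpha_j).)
C_3 (sp(6))

The matrix has rank 3 with 2's on the diagonal. Reading the off-diagonal entries as Dynkin edges (a single edge where a_ij = a_ji = -1; a double or triple edge where a_ij * a_ji = 2 or 3), the diagram is a chain of 3 nodes with a double edge at one end; the terminal node there is the unique long simple root (C_3). One simple-root ordering that puts it in standard form is (alpha_2, alpha_3, alpha_1). So the algebra is type C_3, i.e. sp(6).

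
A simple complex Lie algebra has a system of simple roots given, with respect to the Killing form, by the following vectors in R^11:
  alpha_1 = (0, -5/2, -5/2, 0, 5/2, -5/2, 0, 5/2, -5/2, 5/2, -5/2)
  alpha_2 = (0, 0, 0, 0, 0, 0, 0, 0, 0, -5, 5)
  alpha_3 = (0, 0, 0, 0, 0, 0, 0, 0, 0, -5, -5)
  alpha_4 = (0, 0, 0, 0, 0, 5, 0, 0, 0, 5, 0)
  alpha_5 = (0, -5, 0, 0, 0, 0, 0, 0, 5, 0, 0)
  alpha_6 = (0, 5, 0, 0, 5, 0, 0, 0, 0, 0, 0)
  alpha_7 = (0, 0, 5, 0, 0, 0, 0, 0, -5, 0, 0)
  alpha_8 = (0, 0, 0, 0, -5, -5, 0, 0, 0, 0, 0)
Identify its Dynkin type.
Compute the Cartan integers a_ij = 2(alpha_i, alpha_j)/(alpha_j, alpha_j); the resulting 8x8 Cartan matrix is
[[2, -1, 0, 0, 0, 0, 0, 0], [-1, 2, 0, -1, 0, 0, 0, 0], [0, 0, 2, -1, 0, 0, 0, 0], [0, -1, -1, 2, 0, 0, 0, -1], [0, 0, 0, 0, 2, -1, -1, 0], [0, 0, 0, 0, -1, 2, 0, -1], [0, 0, 0, 0, -1, 0, 2, 0], [0, 0, 0, -1, 0, -1, 0, 2]].
All simple roots have the same length, so the diagram is simply laced. The associated Dynkin diagram is a chain of 7 nodes with one extra node attached to the third node from one end (E_8), so the type is E_8.

E_8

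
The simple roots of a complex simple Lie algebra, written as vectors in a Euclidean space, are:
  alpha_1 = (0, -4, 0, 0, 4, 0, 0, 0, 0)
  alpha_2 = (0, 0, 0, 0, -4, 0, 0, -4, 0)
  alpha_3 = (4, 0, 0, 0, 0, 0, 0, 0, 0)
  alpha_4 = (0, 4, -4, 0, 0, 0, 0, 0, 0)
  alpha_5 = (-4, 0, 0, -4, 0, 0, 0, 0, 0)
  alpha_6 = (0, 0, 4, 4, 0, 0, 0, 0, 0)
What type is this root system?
type B_6

Compute the Cartan integers a_ij = 2(alpha_i, alpha_j)/(alpha_j, alpha_j); the resulting 6x6 Cartan matrix is
[[2, -1, 0, -1, 0, 0], [-1, 2, 0, 0, 0, 0], [0, 0, 2, 0, -1, 0], [-1, 0, 0, 2, 0, -1], [0, 0, -2, 0, 2, -1], [0, 0, 0, -1, -1, 2]].
The roots have two lengths (squared-length ratio 2:1); the short ones are alpha_{3}. The associated Dynkin diagram is a chain of 6 nodes with a double edge at one end; the terminal node there is the unique short simple root (B_6), so the type is B_6 (the algebra so(13)).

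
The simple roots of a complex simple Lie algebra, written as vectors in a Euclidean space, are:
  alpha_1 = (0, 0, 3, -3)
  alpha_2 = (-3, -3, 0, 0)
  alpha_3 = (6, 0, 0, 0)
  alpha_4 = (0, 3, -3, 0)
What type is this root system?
Compute the Cartan integers a_ij = 2(alpha_i, alpha_j)/(alpha_j, alpha_j); the resulting 4x4 Cartan matrix is
[[2, 0, 0, -1], [0, 2, -1, -1], [0, -2, 2, 0], [-1, -1, 0, 2]].
The roots have two lengths (squared-length ratio 2:1); the short ones are alpha_{1,2,4}. The associated Dynkin diagram is a chain of 4 nodes with a double edge at one end; the terminal node there is the unique long simple root (C_4), so the type is C_4 (the algebra sp(8)).

C4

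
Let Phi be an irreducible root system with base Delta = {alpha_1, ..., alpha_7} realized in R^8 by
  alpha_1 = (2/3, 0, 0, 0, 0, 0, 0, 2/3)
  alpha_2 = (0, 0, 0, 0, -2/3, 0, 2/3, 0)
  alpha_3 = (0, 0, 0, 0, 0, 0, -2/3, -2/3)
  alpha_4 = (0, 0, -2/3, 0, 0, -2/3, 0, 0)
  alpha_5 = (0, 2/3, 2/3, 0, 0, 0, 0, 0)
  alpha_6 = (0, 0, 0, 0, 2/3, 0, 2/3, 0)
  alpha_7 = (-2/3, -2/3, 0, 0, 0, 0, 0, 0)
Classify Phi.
Compute the Cartan integers a_ij = 2(alpha_i, alpha_j)/(alpha_j, alpha_j); the resulting 7x7 Cartan matrix is
[[2, 0, -1, 0, 0, 0, -1], [0, 2, -1, 0, 0, 0, 0], [-1, -1, 2, 0, 0, -1, 0], [0, 0, 0, 2, -1, 0, 0], [0, 0, 0, -1, 2, 0, -1], [0, 0, -1, 0, 0, 2, 0], [-1, 0, 0, 0, -1, 0, 2]].
All simple roots have the same length, so the diagram is simply laced. The associated Dynkin diagram is a chain of 5 nodes with a fork of two nodes at one end (D_7), so the type is D_7 (the algebra so(14)).

type D_7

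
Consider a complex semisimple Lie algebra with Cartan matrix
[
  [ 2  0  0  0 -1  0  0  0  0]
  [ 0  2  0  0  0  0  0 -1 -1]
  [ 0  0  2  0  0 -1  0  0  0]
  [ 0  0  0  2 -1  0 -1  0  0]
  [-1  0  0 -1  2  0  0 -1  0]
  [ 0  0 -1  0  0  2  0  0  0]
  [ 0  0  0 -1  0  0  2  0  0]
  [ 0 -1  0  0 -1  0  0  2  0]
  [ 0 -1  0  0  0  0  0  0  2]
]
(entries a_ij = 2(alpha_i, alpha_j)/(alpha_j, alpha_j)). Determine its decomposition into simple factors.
A_2 (sl(3)) ⊕ E_7

The diagram associated to this matrix has two connected components: the simple roots {alpha_3, alpha_6} form a chain of 2 nodes with single edges (A_2), and {alpha_1, alpha_2, alpha_4, alpha_5, alpha_7, alpha_8, alpha_9} form a chain of 6 nodes with one extra node attached to the third node from one end (E_7). A semisimple Lie algebra decomposes uniquely as the direct sum of simple ideals, one per connected component of its Dynkin diagram, so g ≅ A_2 ⊕ E_7 (dimension 8 + 133 = 141).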